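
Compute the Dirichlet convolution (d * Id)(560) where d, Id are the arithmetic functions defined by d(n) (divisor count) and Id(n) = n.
(d * Id)(560) = 3591

Divisors of 560: [1, 2, 4, 5, 7, 8, 10, 14, 16, 20, 28, 35, 40, 56, 70, 80, 112, 140, 280, 560]. For each d | 560:
  d = 1: d(1) · Id(560/1) = 1 · 560 = 560
  d = 2: d(2) · Id(560/2) = 2 · 280 = 560
  d = 4: d(4) · Id(560/4) = 3 · 140 = 420
  d = 5: d(5) · Id(560/5) = 2 · 112 = 224
  d = 7: d(7) · Id(560/7) = 2 · 80 = 160
  d = 8: d(8) · Id(560/8) = 4 · 70 = 280
  d = 10: d(10) · Id(560/10) = 4 · 56 = 224
  d = 14: d(14) · Id(560/14) = 4 · 40 = 160
  d = 16: d(16) · Id(560/16) = 5 · 35 = 175
  d = 20: d(20) · Id(560/20) = 6 · 28 = 168
  d = 28: d(28) · Id(560/28) = 6 · 20 = 120
  d = 35: d(35) · Id(560/35) = 4 · 16 = 64
  d = 40: d(40) · Id(560/40) = 8 · 14 = 112
  d = 56: d(56) · Id(560/56) = 8 · 10 = 80
  d = 70: d(70) · Id(560/70) = 8 · 8 = 64
  d = 80: d(80) · Id(560/80) = 10 · 7 = 70
  d = 112: d(112) · Id(560/112) = 10 · 5 = 50
  d = 140: d(140) · Id(560/140) = 12 · 4 = 48
  d = 280: d(280) · Id(560/280) = 16 · 2 = 32
  d = 560: d(560) · Id(560/560) = 20 · 1 = 20
Summing: (d * Id)(560) = 560 + 560 + 420 + 224 + 160 + 280 + 224 + 160 + 175 + 168 + 120 + 64 + 112 + 80 + 64 + 70 + 50 + 48 + 32 + 20 = 3591.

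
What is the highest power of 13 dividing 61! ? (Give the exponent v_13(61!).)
v_13(61!) = 4

Legendre's formula: v_p(n!) = Σ_{k ≥ 1} ⌊n / p^k⌋. For p = 13, n = 61, the terms are:
  ⌊61/13^1⌋ = ⌊61/13⌋ = 4
(the next term ⌊61/13^2⌋ = 0, terminating the sum). Summing: v_13(61!) = 4 = 4.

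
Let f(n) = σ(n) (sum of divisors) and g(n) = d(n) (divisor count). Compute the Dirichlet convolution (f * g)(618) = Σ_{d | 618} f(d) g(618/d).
(σ * d)(618) = 3180

Divisors of 618: [1, 2, 3, 6, 103, 206, 309, 618]. For each d | 618:
  d = 1: σ(1) · d(618/1) = 1 · 8 = 8
  d = 2: σ(2) · d(618/2) = 3 · 4 = 12
  d = 3: σ(3) · d(618/3) = 4 · 4 = 16
  d = 6: σ(6) · d(618/6) = 12 · 2 = 24
  d = 103: σ(103) · d(618/103) = 104 · 4 = 416
  d = 206: σ(206) · d(618/206) = 312 · 2 = 624
  d = 309: σ(309) · d(618/309) = 416 · 2 = 832
  d = 618: σ(618) · d(618/618) = 1248 · 1 = 1248
Summing: (σ * d)(618) = 8 + 12 + 16 + 24 + 416 + 624 + 832 + 1248 = 3180.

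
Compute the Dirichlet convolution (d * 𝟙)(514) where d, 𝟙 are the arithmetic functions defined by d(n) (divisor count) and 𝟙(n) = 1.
(d * 𝟙)(514) = 9

Divisors of 514: [1, 2, 257, 514]. For each d | 514:
  d = 1: d(1) · 𝟙(514/1) = 1 · 1 = 1
  d = 2: d(2) · 𝟙(514/2) = 2 · 1 = 2
  d = 257: d(257) · 𝟙(514/257) = 2 · 1 = 2
  d = 514: d(514) · 𝟙(514/514) = 4 · 1 = 4
Summing: (d * 𝟙)(514) = 1 + 2 + 2 + 4 = 9.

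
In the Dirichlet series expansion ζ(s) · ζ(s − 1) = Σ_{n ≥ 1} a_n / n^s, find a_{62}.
σ(62) = 96

In the product (Σ m^0/m^s)(Σ k / k^s) = Σ (Σ_{d | n} d) / n^s, the coefficient of 1/n^s is σ(n) = Σ_{d | n} d. For n = 62, divisors are [1, 2, 31, 62]; summing: σ(62) = 96.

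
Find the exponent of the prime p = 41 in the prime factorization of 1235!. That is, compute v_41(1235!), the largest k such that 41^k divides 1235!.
v_41(1235!) = 30

Legendre's formula: v_p(n!) = Σ_{k ≥ 1} ⌊n / p^k⌋. For p = 41, n = 1235, the terms are:
  ⌊1235/41^1⌋ = ⌊1235/41⌋ = 30
(the next term ⌊1235/41^2⌋ = 0, terminating the sum). Summing: v_41(1235!) = 30 = 30.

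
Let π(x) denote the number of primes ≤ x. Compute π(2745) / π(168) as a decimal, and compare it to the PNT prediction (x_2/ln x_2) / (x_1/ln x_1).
π(2745)/π(168) = 400/39 ≈ 10.2564;  PNT prediction ≈ 10.5742.

π(168) = 39 and π(2745) = 400, so π(2745)/π(168) ≈ 10.2564. The PNT-predicted ratio is (2745/ln(2745)) / (168/ln(168)) ≈ 10.5742. The two agree to within a few percent, as expected.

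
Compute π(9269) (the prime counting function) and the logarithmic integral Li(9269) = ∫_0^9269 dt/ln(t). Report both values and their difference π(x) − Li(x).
π(9269) = 1147;  Li(9269) ≈ 1166.45;  π(x) − Li(x) ≈ -19.45.

Direct count of primes ≤ 9269 gives π(9269) = 1147. Numerical evaluation of the logarithmic integral gives Li(9269) ≈ 1166.45. The difference π(x) − Li(x) ≈ -19.45 is typically negative for small/moderate x (Li(x) overestimates), though Littlewood's theorem shows this sign changes infinitely often.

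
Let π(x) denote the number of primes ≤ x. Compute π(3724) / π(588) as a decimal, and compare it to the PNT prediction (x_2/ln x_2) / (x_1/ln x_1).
π(3724)/π(588) = 519/107 ≈ 4.8505;  PNT prediction ≈ 4.9116.

π(588) = 107 and π(3724) = 519, so π(3724)/π(588) ≈ 4.8505. The PNT-predicted ratio is (3724/ln(3724)) / (588/ln(588)) ≈ 4.9116. The two agree to within a few percent, as expected.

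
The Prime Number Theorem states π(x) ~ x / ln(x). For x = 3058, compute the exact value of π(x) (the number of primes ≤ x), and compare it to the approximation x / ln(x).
π(3058) = 437;  x/ln(x) ≈ 381.03;  relative error ≈ 12.81%.

Directly count primes up to 3058: π(3058) = 437. The PNT approximation gives 3058/ln(3058) ≈ 3058/8.02552 ≈ 381.03. Relative error (π(x) − x/ln(x)) / π(x) ≈ 12.81%; the approximation is known to undercount slightly (Li(x) is a better estimate).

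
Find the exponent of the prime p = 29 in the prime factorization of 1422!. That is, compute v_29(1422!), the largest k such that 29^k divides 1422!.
v_29(1422!) = 50

Legendre's formula: v_p(n!) = Σ_{k ≥ 1} ⌊n / p^k⌋. For p = 29, n = 1422, the terms are:
  ⌊1422/29^1⌋ = ⌊1422/29⌋ = 49
  ⌊1422/29^2⌋ = ⌊1422/841⌋ = 1
(the next term ⌊1422/29^3⌋ = 0, terminating the sum). Summing: v_29(1422!) = 49 + 1 = 50.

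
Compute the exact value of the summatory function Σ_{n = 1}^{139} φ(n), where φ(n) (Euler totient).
Σ_{n ≤ 139} φ(n) = 5952

Compute φ(n) for each 1 ≤ n ≤ 139: φ(1) = 1, φ(2) = 1, φ(3) = 2, φ(4) = 2, φ(5) = 4, φ(6) = 2, φ(7) = 6, φ(8) = 4, φ(9) = 6, φ(10) = 4, φ(11) = 10, φ(12) = 4, φ(13) = 12, φ(14) = 6, φ(15) = 8, φ(16) = 8, φ(17) = 16, φ(18) = 6, φ(19) = 18, φ(20) = 8, φ(21) = 12, φ(22) = 10, φ(23) = 22, φ(24) = 8, φ(25) = 20, φ(26) = 12, φ(27) = 18, φ(28) = 12, φ(29) = 28, φ(30) = 8, φ(31) = 30, φ(32) = 16, φ(33) = 20, φ(34) = 16, φ(35) = 24, φ(36) = 12, φ(37) = 36, φ(38) = 18, φ(39) = 24, φ(40) = 16, φ(41) = 40, φ(42) = 12, φ(43) = 42, φ(44) = 20, φ(45) = 24, φ(46) = 22, φ(47) = 46, φ(48) = 16, φ(49) = 42, φ(50) = 20, φ(51) = 32, φ(52) = 24, φ(53) = 52, φ(54) = 18, φ(55) = 40, φ(56) = 24, φ(57) = 36, φ(58) = 28, φ(59) = 58, φ(60) = 16, φ(61) = 60, φ(62) = 30, φ(63) = 36, φ(64) = 32, φ(65) = 48, φ(66) = 20, φ(67) = 66, φ(68) = 32, φ(69) = 44, φ(70) = 24, φ(71) = 70, φ(72) = 24, φ(73) = 72, φ(74) = 36, φ(75) = 40, φ(76) = 36, φ(77) = 60, φ(78) = 24, φ(79) = 78, φ(80) = 32, φ(81) = 54, φ(82) = 40, φ(83) = 82, φ(84) = 24, φ(85) = 64, φ(86) = 42, φ(87) = 56, φ(88) = 40, φ(89) = 88, φ(90) = 24, φ(91) = 72, φ(92) = 44, φ(93) = 60, φ(94) = 46, φ(95) = 72, φ(96) = 32, φ(97) = 96, φ(98) = 42, φ(99) = 60, φ(100) = 40, φ(101) = 100, φ(102) = 32, φ(103) = 102, φ(104) = 48, φ(105) = 48, φ(106) = 52, φ(107) = 106, φ(108) = 36, φ(109) = 108, φ(110) = 40, φ(111) = 72, φ(112) = 48, φ(113) = 112, φ(114) = 36, φ(115) = 88, φ(116) = 56, φ(117) = 72, φ(118) = 58, φ(119) = 96, φ(120) = 32, φ(121) = 110, φ(122) = 60, φ(123) = 80, φ(124) = 60, φ(125) = 100, φ(126) = 36, φ(127) = 126, φ(128) = 64, φ(129) = 84, φ(130) = 48, φ(131) = 130, φ(132) = 40, φ(133) = 108, φ(134) = 66, φ(135) = 72, φ(136) = 64, φ(137) = 136, φ(138) = 44, φ(139) = 138. Summing all 139 values: 5952. (Average order: Σ_{n ≤ x} φ(n) ~ (3/π²) x². For x = 139, (3/π²)·139² ≈ 5872.88.)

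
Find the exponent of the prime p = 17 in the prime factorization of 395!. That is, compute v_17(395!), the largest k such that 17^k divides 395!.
v_17(395!) = 24

Legendre's formula: v_p(n!) = Σ_{k ≥ 1} ⌊n / p^k⌋. For p = 17, n = 395, the terms are:
  ⌊395/17^1⌋ = ⌊395/17⌋ = 23
  ⌊395/17^2⌋ = ⌊395/289⌋ = 1
(the next term ⌊395/17^3⌋ = 0, terminating the sum). Summing: v_17(395!) = 23 + 1 = 24.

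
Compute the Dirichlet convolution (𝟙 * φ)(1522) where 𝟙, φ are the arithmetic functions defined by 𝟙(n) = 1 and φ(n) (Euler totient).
(𝟙 * φ)(1522) = 1522

Divisors of 1522: [1, 2, 761, 1522]. For each d | 1522:
  d = 1: 𝟙(1) · φ(1522/1) = 1 · 760 = 760
  d = 2: 𝟙(2) · φ(1522/2) = 1 · 760 = 760
  d = 761: 𝟙(761) · φ(1522/761) = 1 · 1 = 1
  d = 1522: 𝟙(1522) · φ(1522/1522) = 1 · 1 = 1
Summing: (𝟙 * φ)(1522) = 760 + 760 + 1 + 1 = 1522.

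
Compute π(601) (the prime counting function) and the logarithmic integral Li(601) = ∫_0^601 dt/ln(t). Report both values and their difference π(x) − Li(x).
π(601) = 110;  Li(601) ≈ 117.80;  π(x) − Li(x) ≈ -7.80.

Direct count of primes ≤ 601 gives π(601) = 110. Numerical evaluation of the logarithmic integral gives Li(601) ≈ 117.80. The difference π(x) − Li(x) ≈ -7.80 is typically negative for small/moderate x (Li(x) overestimates), though Littlewood's theorem shows this sign changes infinitely often.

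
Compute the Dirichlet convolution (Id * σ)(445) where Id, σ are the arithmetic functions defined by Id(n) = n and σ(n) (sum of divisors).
(Id * σ)(445) = 1969

Divisors of 445: [1, 5, 89, 445]. For each d | 445:
  d = 1: Id(1) · σ(445/1) = 1 · 540 = 540
  d = 5: Id(5) · σ(445/5) = 5 · 90 = 450
  d = 89: Id(89) · σ(445/89) = 89 · 6 = 534
  d = 445: Id(445) · σ(445/445) = 445 · 1 = 445
Summing: (Id * σ)(445) = 540 + 450 + 534 + 445 = 1969.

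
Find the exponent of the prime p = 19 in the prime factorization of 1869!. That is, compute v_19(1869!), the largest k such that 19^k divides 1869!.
v_19(1869!) = 103

Legendre's formula: v_p(n!) = Σ_{k ≥ 1} ⌊n / p^k⌋. For p = 19, n = 1869, the terms are:
  ⌊1869/19^1⌋ = ⌊1869/19⌋ = 98
  ⌊1869/19^2⌋ = ⌊1869/361⌋ = 5
(the next term ⌊1869/19^3⌋ = 0, terminating the sum). Summing: v_19(1869!) = 98 + 5 = 103.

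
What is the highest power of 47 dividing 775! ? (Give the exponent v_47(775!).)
v_47(775!) = 16

Legendre's formula: v_p(n!) = Σ_{k ≥ 1} ⌊n / p^k⌋. For p = 47, n = 775, the terms are:
  ⌊775/47^1⌋ = ⌊775/47⌋ = 16
(the next term ⌊775/47^2⌋ = 0, terminating the sum). Summing: v_47(775!) = 16 = 16.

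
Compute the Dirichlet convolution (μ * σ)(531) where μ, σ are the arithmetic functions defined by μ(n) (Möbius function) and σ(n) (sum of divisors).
(μ * σ)(531) = 531

Divisors of 531: [1, 3, 9, 59, 177, 531]. For each d | 531:
  d = 1: μ(1) · σ(531/1) = 1 · 780 = 780
  d = 3: μ(3) · σ(531/3) = -1 · 240 = -240
  d = 9: μ(9) · σ(531/9) = 0 · 60 = 0
  d = 59: μ(59) · σ(531/59) = -1 · 13 = -13
  d = 177: μ(177) · σ(531/177) = 1 · 4 = 4
  d = 531: μ(531) · σ(531/531) = 0 · 1 = 0
Summing: (μ * σ)(531) = 780 + -240 + 0 + -13 + 4 + 0 = 531.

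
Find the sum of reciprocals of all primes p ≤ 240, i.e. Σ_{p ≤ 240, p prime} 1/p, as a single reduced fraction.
Σ 1/p = 2098799936456271323771652759516428422371386490386771476792994918184499649543226735989117756998751/1062411448280052319722448549835623701226301211611796930357321893850294264731624591303255041960530

π(240) = 52, so the primes ≤ 240 are [2, 3, 5, 7, 11, 13, 17, 19, 23, 29, 31, 37, 41, 43, 47, 53, 59, 61, 67, 71, 73, 79, 83, 89, 97, 101, 103, 107, 109, 113, 127, 131, 137, 139, 149, 151, 157, 163, 167, 173, 179, 181, 191, 193, 197, 199, 211, 223, 227, 229, 233, 239]. Summing 1/p over these primes: 2098799936456271323771652759516428422371386490386771476792994918184499649543226735989117756998751/1062411448280052319722448549835623701226301211611796930357321893850294264731624591303255041960530 ≈ 1.9755. Mertens estimate ln ln(240) + 0.2615 ≈ 1.9627.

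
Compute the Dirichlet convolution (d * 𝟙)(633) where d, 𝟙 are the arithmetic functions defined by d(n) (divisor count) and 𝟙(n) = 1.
(d * 𝟙)(633) = 9

Divisors of 633: [1, 3, 211, 633]. For each d | 633:
  d = 1: d(1) · 𝟙(633/1) = 1 · 1 = 1
  d = 3: d(3) · 𝟙(633/3) = 2 · 1 = 2
  d = 211: d(211) · 𝟙(633/211) = 2 · 1 = 2
  d = 633: d(633) · 𝟙(633/633) = 4 · 1 = 4
Summing: (d * 𝟙)(633) = 1 + 2 + 2 + 4 = 9.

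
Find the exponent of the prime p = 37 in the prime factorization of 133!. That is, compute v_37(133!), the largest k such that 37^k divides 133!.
v_37(133!) = 3

Legendre's formula: v_p(n!) = Σ_{k ≥ 1} ⌊n / p^k⌋. For p = 37, n = 133, the terms are:
  ⌊133/37^1⌋ = ⌊133/37⌋ = 3
(the next term ⌊133/37^2⌋ = 0, terminating the sum). Summing: v_37(133!) = 3 = 3.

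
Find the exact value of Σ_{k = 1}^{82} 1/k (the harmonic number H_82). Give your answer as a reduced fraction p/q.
H_82 = 44139711531918267321142140457772773/8845597978580177157715301537899200

Direct summation: H_82 = 1 + 1/2 + ... + 1/82. The least common denominator is lcm(1, ..., 82) = 97301577764381948734868316916891200; over this denominator the numerator is 97301577764381948734868316916891200 + 48650788882190974367434158458445600 + 32433859254793982911622772305630400 + 24325394441095487183717079229222800 + 19460315552876389746973663383378240 + 16216929627396991455811386152815200 + 13900225394911706962124045273841600 + 12162697220547743591858539614611400 + 10811286418264660970540924101876800 + 9730157776438194873486831691689120 + 8845597978580177157715301537899200 + 8108464813698495727905693076407600 + 7484736751106303748836024378222400 + 6950112697455853481062022636920800 + 6486771850958796582324554461126080 + 6081348610273871795929269807305700 + 5723622221434232278521665700993600 + 5405643209132330485270462050938400 + 5121135671809576249203595627204800 + 4865078888219097436743415845844560 + 4633408464970568987374681757947200 + 4422798989290088578857650768949600 + 4230503381060084727602970300734400 + 4054232406849247863952846538203800 + 3892063110575277949394732676675648 + 3742368375553151874418012189111200 + 3603762139421553656846974700625600 + 3475056348727926740531011318460400 + 3355226819461446508098907479892800 + 3243385925479398291162277230563040 + 3138760573044578991447365061835200 + 3040674305136935897964634903652850 + 2948532659526725719238433845966400 + 2861811110717116139260832850496800 + 2780045078982341392424809054768320 + 2702821604566165242635231025469200 + 2629772372010322938780224781537600 + 2560567835904788124601797813602400 + 2494912250368767916278674792740800 + 2432539444109548718371707922922280 + 2373209213765413383777276022363200 + 2316704232485284493687340878973600 + 2262827389869347644996937602718400 + 2211399494645044289428825384474800 + 2162257283652932194108184820375360 + 2115251690530042363801485150367200 + 2070246335412381887975921636529600 + 2027116203424623931976423269101900 + 1985746484987386708874863610548800 + 1946031555287638974697366338337824 + 1907874073811410759507221900331200 + 1871184187776575937209006094555600 + 1835878825743055636506949375790400 + 1801881069710776828423487350312800 + 1769119595716035431543060307579840 + 1737528174363963370265505659230200 + 1707045223936525416401198542401600 + 1677613409730723254049453739946400 + 1649179284142066927709632490116800 + 1621692962739699145581138615281520 + 1595107832202982766145382244539200 + 1569380286522289495723682530917600 + 1544469488323522995791560585982400 + 1520337152568467948982317451826425 + 1496947350221260749767204875644480 + 1474266329763362859619216922983200 + 1452262354692267891565198759953600 + 1430905555358558069630416425248400 + 1410167793686694909200990100244800 + 1390022539491170696212404527384160 + 1370444757244816179364342491787200 + 1351410802283082621317615512734600 + 1332898325539478749792716670094400 + 1314886186005161469390112390768800 + 1297354370191759316464910892225216 + 1280283917952394062300898906801200 + 1263656854082882451102185933985600 + 1247456125184383958139337396370400 + 1231665541321290490314788821732800 + 1216269722054774359185853961461140 + 1201254046473851218948991566875200 + 1186604606882706691888638011181600 = 485536826851100940532563545035500503, so H_82 = 485536826851100940532563545035500503/97301577764381948734868316916891200; reducing by gcd(485536826851100940532563545035500503, 97301577764381948734868316916891200) = 11 gives 44139711531918267321142140457772773/8845597978580177157715301537899200 ≈ 4.99002. (The PNT-adjacent estimate ln(82) + γ ≈ 4.98393 matches within O(1/n).)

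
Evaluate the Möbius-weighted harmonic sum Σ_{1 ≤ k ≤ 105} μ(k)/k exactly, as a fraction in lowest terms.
Σ μ(k)/k = -8915416487220473705412024884245769093/1142134453758344198700310554223440876010

Values of μ(k) for 1 ≤ k ≤ 105: μ(1) = 1, μ(2) = -1, μ(3) = -1, μ(5) = -1, μ(6) = 1, μ(7) = -1, μ(10) = 1, μ(11) = -1, μ(13) = -1, μ(14) = 1, μ(15) = 1, μ(17) = -1, μ(19) = -1, μ(21) = 1, μ(22) = 1, μ(23) = -1, μ(26) = 1, μ(29) = -1, μ(30) = -1, μ(31) = -1, μ(33) = 1, μ(34) = 1, μ(35) = 1, μ(37) = -1, μ(38) = 1, μ(39) = 1, μ(41) = -1, μ(42) = -1, μ(43) = -1, μ(46) = 1, μ(47) = -1, μ(51) = 1, μ(53) = -1, μ(55) = 1, μ(57) = 1, μ(58) = 1, μ(59) = -1, μ(61) = -1, μ(62) = 1, μ(65) = 1, μ(66) = -1, μ(67) = -1, μ(69) = 1, μ(70) = -1, μ(71) = -1, μ(73) = -1, μ(74) = 1, μ(77) = 1, μ(78) = -1, μ(79) = -1, μ(82) = 1, μ(83) = -1, μ(85) = 1, μ(86) = 1, μ(87) = 1, μ(89) = -1, μ(91) = 1, μ(93) = 1, μ(94) = 1, μ(95) = 1, μ(97) = -1, μ(101) = -1, μ(102) = -1, μ(103) = -1, μ(105) = -1, with μ = 0 on non-squarefree integers. Summing μ(k)/k for k where μ(k) ≠ 0 gives -8915416487220473705412024884245769093/1142134453758344198700310554223440876010 ≈ -0.0078. (PNT ⟺ this sum → 0 as n → ∞.)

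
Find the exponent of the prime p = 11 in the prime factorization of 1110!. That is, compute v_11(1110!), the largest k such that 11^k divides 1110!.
v_11(1110!) = 109

Legendre's formula: v_p(n!) = Σ_{k ≥ 1} ⌊n / p^k⌋. For p = 11, n = 1110, the terms are:
  ⌊1110/11^1⌋ = ⌊1110/11⌋ = 100
  ⌊1110/11^2⌋ = ⌊1110/121⌋ = 9
(the next term ⌊1110/11^3⌋ = 0, terminating the sum). Summing: v_11(1110!) = 100 + 9 = 109.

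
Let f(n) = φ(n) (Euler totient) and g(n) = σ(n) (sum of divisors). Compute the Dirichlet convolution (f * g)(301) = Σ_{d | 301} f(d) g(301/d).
(φ * σ)(301) = 1204

Divisors of 301: [1, 7, 43, 301]. For each d | 301:
  d = 1: φ(1) · σ(301/1) = 1 · 352 = 352
  d = 7: φ(7) · σ(301/7) = 6 · 44 = 264
  d = 43: φ(43) · σ(301/43) = 42 · 8 = 336
  d = 301: φ(301) · σ(301/301) = 252 · 1 = 252
Summing: (φ * σ)(301) = 352 + 264 + 336 + 252 = 1204.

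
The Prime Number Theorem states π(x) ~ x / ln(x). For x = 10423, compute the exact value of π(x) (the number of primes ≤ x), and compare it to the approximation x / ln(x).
π(10423) = 1274;  x/ln(x) ≈ 1126.60;  relative error ≈ 11.57%.

Directly count primes up to 10423: π(10423) = 1274. The PNT approximation gives 10423/ln(10423) ≈ 10423/9.25177 ≈ 1126.60. Relative error (π(x) − x/ln(x)) / π(x) ≈ 11.57%; the approximation is known to undercount slightly (Li(x) is a better estimate).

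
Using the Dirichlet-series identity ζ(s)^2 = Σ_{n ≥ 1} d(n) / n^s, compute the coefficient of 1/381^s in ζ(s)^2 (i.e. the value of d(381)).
d(381) = 4

ζ(s)^2 = (Σ 1/m^s)(Σ 1/k^s). The coefficient of 1/n^s in the product is the number of ordered pairs (m, k) with mk = n, which equals d(n). For n = 381, divisors are [1, 3, 127, 381], so d(381) = 4.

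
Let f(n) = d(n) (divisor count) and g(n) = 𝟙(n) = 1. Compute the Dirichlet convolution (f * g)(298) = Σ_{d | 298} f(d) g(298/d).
(d * 𝟙)(298) = 9

Divisors of 298: [1, 2, 149, 298]. For each d | 298:
  d = 1: d(1) · 𝟙(298/1) = 1 · 1 = 1
  d = 2: d(2) · 𝟙(298/2) = 2 · 1 = 2
  d = 149: d(149) · 𝟙(298/149) = 2 · 1 = 2
  d = 298: d(298) · 𝟙(298/298) = 4 · 1 = 4
Summing: (d * 𝟙)(298) = 1 + 2 + 2 + 4 = 9.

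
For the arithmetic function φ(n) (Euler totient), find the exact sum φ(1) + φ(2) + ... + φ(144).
Σ_{n ≤ 144} φ(n) = 6330

Compute φ(n) for each 1 ≤ n ≤ 144: φ(1) = 1, φ(2) = 1, φ(3) = 2, φ(4) = 2, φ(5) = 4, φ(6) = 2, φ(7) = 6, φ(8) = 4, φ(9) = 6, φ(10) = 4, φ(11) = 10, φ(12) = 4, φ(13) = 12, φ(14) = 6, φ(15) = 8, φ(16) = 8, φ(17) = 16, φ(18) = 6, φ(19) = 18, φ(20) = 8, φ(21) = 12, φ(22) = 10, φ(23) = 22, φ(24) = 8, φ(25) = 20, φ(26) = 12, φ(27) = 18, φ(28) = 12, φ(29) = 28, φ(30) = 8, φ(31) = 30, φ(32) = 16, φ(33) = 20, φ(34) = 16, φ(35) = 24, φ(36) = 12, φ(37) = 36, φ(38) = 18, φ(39) = 24, φ(40) = 16, φ(41) = 40, φ(42) = 12, φ(43) = 42, φ(44) = 20, φ(45) = 24, φ(46) = 22, φ(47) = 46, φ(48) = 16, φ(49) = 42, φ(50) = 20, φ(51) = 32, φ(52) = 24, φ(53) = 52, φ(54) = 18, φ(55) = 40, φ(56) = 24, φ(57) = 36, φ(58) = 28, φ(59) = 58, φ(60) = 16, φ(61) = 60, φ(62) = 30, φ(63) = 36, φ(64) = 32, φ(65) = 48, φ(66) = 20, φ(67) = 66, φ(68) = 32, φ(69) = 44, φ(70) = 24, φ(71) = 70, φ(72) = 24, φ(73) = 72, φ(74) = 36, φ(75) = 40, φ(76) = 36, φ(77) = 60, φ(78) = 24, φ(79) = 78, φ(80) = 32, φ(81) = 54, φ(82) = 40, φ(83) = 82, φ(84) = 24, φ(85) = 64, φ(86) = 42, φ(87) = 56, φ(88) = 40, φ(89) = 88, φ(90) = 24, φ(91) = 72, φ(92) = 44, φ(93) = 60, φ(94) = 46, φ(95) = 72, φ(96) = 32, φ(97) = 96, φ(98) = 42, φ(99) = 60, φ(100) = 40, φ(101) = 100, φ(102) = 32, φ(103) = 102, φ(104) = 48, φ(105) = 48, φ(106) = 52, φ(107) = 106, φ(108) = 36, φ(109) = 108, φ(110) = 40, φ(111) = 72, φ(112) = 48, φ(113) = 112, φ(114) = 36, φ(115) = 88, φ(116) = 56, φ(117) = 72, φ(118) = 58, φ(119) = 96, φ(120) = 32, φ(121) = 110, φ(122) = 60, φ(123) = 80, φ(124) = 60, φ(125) = 100, φ(126) = 36, φ(127) = 126, φ(128) = 64, φ(129) = 84, φ(130) = 48, φ(131) = 130, φ(132) = 40, φ(133) = 108, φ(134) = 66, φ(135) = 72, φ(136) = 64, φ(137) = 136, φ(138) = 44, φ(139) = 138, φ(140) = 48, φ(141) = 92, φ(142) = 70, φ(143) = 120, φ(144) = 48. Summing all 144 values: 6330. (Average order: Σ_{n ≤ x} φ(n) ~ (3/π²) x². For x = 144, (3/π²)·144² ≈ 6302.99.)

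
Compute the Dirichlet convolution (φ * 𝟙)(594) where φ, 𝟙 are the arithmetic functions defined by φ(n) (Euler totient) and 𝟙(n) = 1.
(φ * 𝟙)(594) = 594

Divisors of 594: [1, 2, 3, 6, 9, 11, 18, 22, 27, 33, 54, 66, 99, 198, 297, 594]. For each d | 594:
  d = 1: φ(1) · 𝟙(594/1) = 1 · 1 = 1
  d = 2: φ(2) · 𝟙(594/2) = 1 · 1 = 1
  d = 3: φ(3) · 𝟙(594/3) = 2 · 1 = 2
  d = 6: φ(6) · 𝟙(594/6) = 2 · 1 = 2
  d = 9: φ(9) · 𝟙(594/9) = 6 · 1 = 6
  d = 11: φ(11) · 𝟙(594/11) = 10 · 1 = 10
  d = 18: φ(18) · 𝟙(594/18) = 6 · 1 = 6
  d = 22: φ(22) · 𝟙(594/22) = 10 · 1 = 10
  d = 27: φ(27) · 𝟙(594/27) = 18 · 1 = 18
  d = 33: φ(33) · 𝟙(594/33) = 20 · 1 = 20
  d = 54: φ(54) · 𝟙(594/54) = 18 · 1 = 18
  d = 66: φ(66) · 𝟙(594/66) = 20 · 1 = 20
  d = 99: φ(99) · 𝟙(594/99) = 60 · 1 = 60
  d = 198: φ(198) · 𝟙(594/198) = 60 · 1 = 60
  d = 297: φ(297) · 𝟙(594/297) = 180 · 1 = 180
  d = 594: φ(594) · 𝟙(594/594) = 180 · 1 = 180
Summing: (φ * 𝟙)(594) = 1 + 1 + 2 + 2 + 6 + 10 + 6 + 10 + 18 + 20 + 18 + 20 + 60 + 60 + 180 + 180 = 594.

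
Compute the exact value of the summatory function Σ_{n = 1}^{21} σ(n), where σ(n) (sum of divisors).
Σ_{n ≤ 21} σ(n) = 371

Compute σ(n) for each 1 ≤ n ≤ 21: σ(1) = 1, σ(2) = 3, σ(3) = 4, σ(4) = 7, σ(5) = 6, σ(6) = 12, σ(7) = 8, σ(8) = 15, σ(9) = 13, σ(10) = 18, σ(11) = 12, σ(12) = 28, σ(13) = 14, σ(14) = 24, σ(15) = 24, σ(16) = 31, σ(17) = 18, σ(18) = 39, σ(19) = 20, σ(20) = 42, σ(21) = 32. Summing all 21 values: 371. (Average order: Σ_{n ≤ x} σ(n) ~ (π²/12) x². For x = 21, (π²/12)·21² ≈ 362.71.)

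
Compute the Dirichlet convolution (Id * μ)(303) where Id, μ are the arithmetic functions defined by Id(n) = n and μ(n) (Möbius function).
(Id * μ)(303) = 200

Divisors of 303: [1, 3, 101, 303]. For each d | 303:
  d = 1: Id(1) · μ(303/1) = 1 · 1 = 1
  d = 3: Id(3) · μ(303/3) = 3 · -1 = -3
  d = 101: Id(101) · μ(303/101) = 101 · -1 = -101
  d = 303: Id(303) · μ(303/303) = 303 · 1 = 303
Summing: (Id * μ)(303) = 1 + -3 + -101 + 303 = 200.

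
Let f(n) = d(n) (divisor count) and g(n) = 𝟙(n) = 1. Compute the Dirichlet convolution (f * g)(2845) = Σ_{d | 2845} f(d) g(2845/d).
(d * 𝟙)(2845) = 9

Divisors of 2845: [1, 5, 569, 2845]. For each d | 2845:
  d = 1: d(1) · 𝟙(2845/1) = 1 · 1 = 1
  d = 5: d(5) · 𝟙(2845/5) = 2 · 1 = 2
  d = 569: d(569) · 𝟙(2845/569) = 2 · 1 = 2
  d = 2845: d(2845) · 𝟙(2845/2845) = 4 · 1 = 4
Summing: (d * 𝟙)(2845) = 1 + 2 + 2 + 4 = 9.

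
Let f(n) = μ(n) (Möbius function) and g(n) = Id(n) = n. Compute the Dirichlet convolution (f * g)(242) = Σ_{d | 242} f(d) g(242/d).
(μ * Id)(242) = 110

Divisors of 242: [1, 2, 11, 22, 121, 242]. For each d | 242:
  d = 1: μ(1) · Id(242/1) = 1 · 242 = 242
  d = 2: μ(2) · Id(242/2) = -1 · 121 = -121
  d = 11: μ(11) · Id(242/11) = -1 · 22 = -22
  d = 22: μ(22) · Id(242/22) = 1 · 11 = 11
  d = 121: μ(121) · Id(242/121) = 0 · 2 = 0
  d = 242: μ(242) · Id(242/242) = 0 · 1 = 0
Summing: (μ * Id)(242) = 242 + -121 + -22 + 11 + 0 + 0 = 110.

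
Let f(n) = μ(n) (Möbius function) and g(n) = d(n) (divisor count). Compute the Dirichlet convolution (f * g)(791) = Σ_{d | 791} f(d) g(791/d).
(μ * d)(791) = 1

Divisors of 791: [1, 7, 113, 791]. For each d | 791:
  d = 1: μ(1) · d(791/1) = 1 · 4 = 4
  d = 7: μ(7) · d(791/7) = -1 · 2 = -2
  d = 113: μ(113) · d(791/113) = -1 · 2 = -2
  d = 791: μ(791) · d(791/791) = 1 · 1 = 1
Summing: (μ * d)(791) = 4 + -2 + -2 + 1 = 1.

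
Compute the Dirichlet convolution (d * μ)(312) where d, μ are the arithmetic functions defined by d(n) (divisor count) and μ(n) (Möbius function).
(d * μ)(312) = 1

Divisors of 312: [1, 2, 3, 4, 6, 8, 12, 13, 24, 26, 39, 52, 78, 104, 156, 312]. For each d | 312:
  d = 1: d(1) · μ(312/1) = 1 · 0 = 0
  d = 2: d(2) · μ(312/2) = 2 · 0 = 0
  d = 3: d(3) · μ(312/3) = 2 · 0 = 0
  d = 4: d(4) · μ(312/4) = 3 · -1 = -3
  d = 6: d(6) · μ(312/6) = 4 · 0 = 0
  d = 8: d(8) · μ(312/8) = 4 · 1 = 4
  d = 12: d(12) · μ(312/12) = 6 · 1 = 6
  d = 13: d(13) · μ(312/13) = 2 · 0 = 0
  d = 24: d(24) · μ(312/24) = 8 · -1 = -8
  d = 26: d(26) · μ(312/26) = 4 · 0 = 0
  d = 39: d(39) · μ(312/39) = 4 · 0 = 0
  d = 52: d(52) · μ(312/52) = 6 · 1 = 6
  d = 78: d(78) · μ(312/78) = 8 · 0 = 0
  d = 104: d(104) · μ(312/104) = 8 · -1 = -8
  d = 156: d(156) · μ(312/156) = 12 · -1 = -12
  d = 312: d(312) · μ(312/312) = 16 · 1 = 16
Summing: (d * μ)(312) = 0 + 0 + 0 + -3 + 0 + 4 + 6 + 0 + -8 + 0 + 0 + 6 + 0 + -8 + -12 + 16 = 1.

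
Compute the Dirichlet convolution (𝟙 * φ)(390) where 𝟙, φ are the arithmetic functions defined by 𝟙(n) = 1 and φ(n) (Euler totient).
(𝟙 * φ)(390) = 390

Divisors of 390: [1, 2, 3, 5, 6, 10, 13, 15, 26, 30, 39, 65, 78, 130, 195, 390]. For each d | 390:
  d = 1: 𝟙(1) · φ(390/1) = 1 · 96 = 96
  d = 2: 𝟙(2) · φ(390/2) = 1 · 96 = 96
  d = 3: 𝟙(3) · φ(390/3) = 1 · 48 = 48
  d = 5: 𝟙(5) · φ(390/5) = 1 · 24 = 24
  d = 6: 𝟙(6) · φ(390/6) = 1 · 48 = 48
  d = 10: 𝟙(10) · φ(390/10) = 1 · 24 = 24
  d = 13: 𝟙(13) · φ(390/13) = 1 · 8 = 8
  d = 15: 𝟙(15) · φ(390/15) = 1 · 12 = 12
  d = 26: 𝟙(26) · φ(390/26) = 1 · 8 = 8
  d = 30: 𝟙(30) · φ(390/30) = 1 · 12 = 12
  d = 39: 𝟙(39) · φ(390/39) = 1 · 4 = 4
  d = 65: 𝟙(65) · φ(390/65) = 1 · 2 = 2
  d = 78: 𝟙(78) · φ(390/78) = 1 · 4 = 4
  d = 130: 𝟙(130) · φ(390/130) = 1 · 2 = 2
  d = 195: 𝟙(195) · φ(390/195) = 1 · 1 = 1
  d = 390: 𝟙(390) · φ(390/390) = 1 · 1 = 1
Summing: (𝟙 * φ)(390) = 96 + 96 + 48 + 24 + 48 + 24 + 8 + 12 + 8 + 12 + 4 + 2 + 4 + 2 + 1 + 1 = 390.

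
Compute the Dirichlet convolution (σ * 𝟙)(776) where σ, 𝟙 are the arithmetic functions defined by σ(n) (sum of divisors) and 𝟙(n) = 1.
(σ * 𝟙)(776) = 2574

Divisors of 776: [1, 2, 4, 8, 97, 194, 388, 776]. For each d | 776:
  d = 1: σ(1) · 𝟙(776/1) = 1 · 1 = 1
  d = 2: σ(2) · 𝟙(776/2) = 3 · 1 = 3
  d = 4: σ(4) · 𝟙(776/4) = 7 · 1 = 7
  d = 8: σ(8) · 𝟙(776/8) = 15 · 1 = 15
  d = 97: σ(97) · 𝟙(776/97) = 98 · 1 = 98
  d = 194: σ(194) · 𝟙(776/194) = 294 · 1 = 294
  d = 388: σ(388) · 𝟙(776/388) = 686 · 1 = 686
  d = 776: σ(776) · 𝟙(776/776) = 1470 · 1 = 1470
Summing: (σ * 𝟙)(776) = 1 + 3 + 7 + 15 + 98 + 294 + 686 + 1470 = 2574.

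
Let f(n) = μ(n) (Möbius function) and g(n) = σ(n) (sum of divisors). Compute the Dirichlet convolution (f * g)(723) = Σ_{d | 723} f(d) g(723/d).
(μ * σ)(723) = 723

Divisors of 723: [1, 3, 241, 723]. For each d | 723:
  d = 1: μ(1) · σ(723/1) = 1 · 968 = 968
  d = 3: μ(3) · σ(723/3) = -1 · 242 = -242
  d = 241: μ(241) · σ(723/241) = -1 · 4 = -4
  d = 723: μ(723) · σ(723/723) = 1 · 1 = 1
Summing: (μ * σ)(723) = 968 + -242 + -4 + 1 = 723.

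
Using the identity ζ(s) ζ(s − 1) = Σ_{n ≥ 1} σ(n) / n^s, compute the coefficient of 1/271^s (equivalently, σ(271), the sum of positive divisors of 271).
σ(271) = 272

In the product (Σ m^0/m^s)(Σ k / k^s) = Σ (Σ_{d | n} d) / n^s, the coefficient of 1/n^s is σ(n) = Σ_{d | n} d. For n = 271, divisors are [1, 271]; summing: σ(271) = 272.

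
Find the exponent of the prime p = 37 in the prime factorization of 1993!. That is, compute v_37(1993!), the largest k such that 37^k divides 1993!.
v_37(1993!) = 54

Legendre's formula: v_p(n!) = Σ_{k ≥ 1} ⌊n / p^k⌋. For p = 37, n = 1993, the terms are:
  ⌊1993/37^1⌋ = ⌊1993/37⌋ = 53
  ⌊1993/37^2⌋ = ⌊1993/1369⌋ = 1
(the next term ⌊1993/37^3⌋ = 0, terminating the sum). Summing: v_37(1993!) = 53 + 1 = 54.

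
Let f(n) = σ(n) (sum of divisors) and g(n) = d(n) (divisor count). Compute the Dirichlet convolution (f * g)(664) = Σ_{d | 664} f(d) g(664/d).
(σ * d)(664) = 3612

Divisors of 664: [1, 2, 4, 8, 83, 166, 332, 664]. For each d | 664:
  d = 1: σ(1) · d(664/1) = 1 · 8 = 8
  d = 2: σ(2) · d(664/2) = 3 · 6 = 18
  d = 4: σ(4) · d(664/4) = 7 · 4 = 28
  d = 8: σ(8) · d(664/8) = 15 · 2 = 30
  d = 83: σ(83) · d(664/83) = 84 · 4 = 336
  d = 166: σ(166) · d(664/166) = 252 · 3 = 756
  d = 332: σ(332) · d(664/332) = 588 · 2 = 1176
  d = 664: σ(664) · d(664/664) = 1260 · 1 = 1260
Summing: (σ * d)(664) = 8 + 18 + 28 + 30 + 336 + 756 + 1176 + 1260 = 3612.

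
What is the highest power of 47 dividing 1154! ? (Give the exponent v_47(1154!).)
v_47(1154!) = 24

Legendre's formula: v_p(n!) = Σ_{k ≥ 1} ⌊n / p^k⌋. For p = 47, n = 1154, the terms are:
  ⌊1154/47^1⌋ = ⌊1154/47⌋ = 24
(the next term ⌊1154/47^2⌋ = 0, terminating the sum). Summing: v_47(1154!) = 24 = 24.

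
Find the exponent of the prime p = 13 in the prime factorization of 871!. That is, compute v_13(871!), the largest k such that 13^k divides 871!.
v_13(871!) = 72

Legendre's formula: v_p(n!) = Σ_{k ≥ 1} ⌊n / p^k⌋. For p = 13, n = 871, the terms are:
  ⌊871/13^1⌋ = ⌊871/13⌋ = 67
  ⌊871/13^2⌋ = ⌊871/169⌋ = 5
(the next term ⌊871/13^3⌋ = 0, terminating the sum). Summing: v_13(871!) = 67 + 5 = 72.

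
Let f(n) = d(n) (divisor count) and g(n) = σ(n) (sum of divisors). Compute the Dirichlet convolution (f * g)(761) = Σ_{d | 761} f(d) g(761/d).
(d * σ)(761) = 764

Divisors of 761: [1, 761]. For each d | 761:
  d = 1: d(1) · σ(761/1) = 1 · 762 = 762
  d = 761: d(761) · σ(761/761) = 2 · 1 = 2
Summing: (d * σ)(761) = 762 + 2 = 764.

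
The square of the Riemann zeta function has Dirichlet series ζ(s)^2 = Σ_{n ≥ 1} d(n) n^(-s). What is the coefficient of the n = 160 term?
d(160) = 12

ζ(s)^2 = (Σ 1/m^s)(Σ 1/k^s). The coefficient of 1/n^s in the product is the number of ordered pairs (m, k) with mk = n, which equals d(n). For n = 160, divisors are [1, 2, 4, 5, 8, 10, 16, 20, 32, 40, 80, 160], so d(160) = 12.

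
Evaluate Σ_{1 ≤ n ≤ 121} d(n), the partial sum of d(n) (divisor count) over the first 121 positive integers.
Σ_{n ≤ 121} d(n) = 605

Compute d(n) for each 1 ≤ n ≤ 121: d(1) = 1, d(2) = 2, d(3) = 2, d(4) = 3, d(5) = 2, d(6) = 4, d(7) = 2, d(8) = 4, d(9) = 3, d(10) = 4, d(11) = 2, d(12) = 6, d(13) = 2, d(14) = 4, d(15) = 4, d(16) = 5, d(17) = 2, d(18) = 6, d(19) = 2, d(20) = 6, d(21) = 4, d(22) = 4, d(23) = 2, d(24) = 8, d(25) = 3, d(26) = 4, d(27) = 4, d(28) = 6, d(29) = 2, d(30) = 8, d(31) = 2, d(32) = 6, d(33) = 4, d(34) = 4, d(35) = 4, d(36) = 9, d(37) = 2, d(38) = 4, d(39) = 4, d(40) = 8, d(41) = 2, d(42) = 8, d(43) = 2, d(44) = 6, d(45) = 6, d(46) = 4, d(47) = 2, d(48) = 10, d(49) = 3, d(50) = 6, d(51) = 4, d(52) = 6, d(53) = 2, d(54) = 8, d(55) = 4, d(56) = 8, d(57) = 4, d(58) = 4, d(59) = 2, d(60) = 12, d(61) = 2, d(62) = 4, d(63) = 6, d(64) = 7, d(65) = 4, d(66) = 8, d(67) = 2, d(68) = 6, d(69) = 4, d(70) = 8, d(71) = 2, d(72) = 12, d(73) = 2, d(74) = 4, d(75) = 6, d(76) = 6, d(77) = 4, d(78) = 8, d(79) = 2, d(80) = 10, d(81) = 5, d(82) = 4, d(83) = 2, d(84) = 12, d(85) = 4, d(86) = 4, d(87) = 4, d(88) = 8, d(89) = 2, d(90) = 12, d(91) = 4, d(92) = 6, d(93) = 4, d(94) = 4, d(95) = 4, d(96) = 12, d(97) = 2, d(98) = 6, d(99) = 6, d(100) = 9, d(101) = 2, d(102) = 8, d(103) = 2, d(104) = 8, d(105) = 8, d(106) = 4, d(107) = 2, d(108) = 12, d(109) = 2, d(110) = 8, d(111) = 4, d(112) = 10, d(113) = 2, d(114) = 8, d(115) = 4, d(116) = 6, d(117) = 6, d(118) = 4, d(119) = 4, d(120) = 16, d(121) = 3. Summing all 121 values: 605. (Dirichlet's divisor formula: Σ_{n ≤ x} d(n) = x ln(x) + (2γ − 1) x + O(√x). For x = 121, the asymptotic estimate is ≈ 598.98.)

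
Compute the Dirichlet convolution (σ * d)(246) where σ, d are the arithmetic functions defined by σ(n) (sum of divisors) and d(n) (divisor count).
(σ * d)(246) = 1320

Divisors of 246: [1, 2, 3, 6, 41, 82, 123, 246]. For each d | 246:
  d = 1: σ(1) · d(246/1) = 1 · 8 = 8
  d = 2: σ(2) · d(246/2) = 3 · 4 = 12
  d = 3: σ(3) · d(246/3) = 4 · 4 = 16
  d = 6: σ(6) · d(246/6) = 12 · 2 = 24
  d = 41: σ(41) · d(246/41) = 42 · 4 = 168
  d = 82: σ(82) · d(246/82) = 126 · 2 = 252
  d = 123: σ(123) · d(246/123) = 168 · 2 = 336
  d = 246: σ(246) · d(246/246) = 504 · 1 = 504
Summing: (σ * d)(246) = 8 + 12 + 16 + 24 + 168 + 252 + 336 + 504 = 1320.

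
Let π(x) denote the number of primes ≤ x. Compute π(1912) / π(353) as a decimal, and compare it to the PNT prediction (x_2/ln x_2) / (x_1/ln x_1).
π(1912)/π(353) = 292/71 ≈ 4.1127;  PNT prediction ≈ 4.2054.

π(353) = 71 and π(1912) = 292, so π(1912)/π(353) ≈ 4.1127. The PNT-predicted ratio is (1912/ln(1912)) / (353/ln(353)) ≈ 4.2054. The two agree to within a few percent, as expected.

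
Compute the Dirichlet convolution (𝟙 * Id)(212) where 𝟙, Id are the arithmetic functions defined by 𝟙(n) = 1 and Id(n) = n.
(𝟙 * Id)(212) = 378

Divisors of 212: [1, 2, 4, 53, 106, 212]. For each d | 212:
  d = 1: 𝟙(1) · Id(212/1) = 1 · 212 = 212
  d = 2: 𝟙(2) · Id(212/2) = 1 · 106 = 106
  d = 4: 𝟙(4) · Id(212/4) = 1 · 53 = 53
  d = 53: 𝟙(53) · Id(212/53) = 1 · 4 = 4
  d = 106: 𝟙(106) · Id(212/106) = 1 · 2 = 2
  d = 212: 𝟙(212) · Id(212/212) = 1 · 1 = 1
Summing: (𝟙 * Id)(212) = 212 + 106 + 53 + 4 + 2 + 1 = 378.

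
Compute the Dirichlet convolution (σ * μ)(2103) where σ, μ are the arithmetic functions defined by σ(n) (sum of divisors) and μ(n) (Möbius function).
(σ * μ)(2103) = 2103

Divisors of 2103: [1, 3, 701, 2103]. For each d | 2103:
  d = 1: σ(1) · μ(2103/1) = 1 · 1 = 1
  d = 3: σ(3) · μ(2103/3) = 4 · -1 = -4
  d = 701: σ(701) · μ(2103/701) = 702 · -1 = -702
  d = 2103: σ(2103) · μ(2103/2103) = 2808 · 1 = 2808
Summing: (σ * μ)(2103) = 1 + -4 + -702 + 2808 = 2103.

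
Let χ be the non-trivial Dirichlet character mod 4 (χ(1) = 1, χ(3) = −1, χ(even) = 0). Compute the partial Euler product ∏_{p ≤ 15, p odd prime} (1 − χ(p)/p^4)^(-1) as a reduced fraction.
∏ = 12412162137375/12550936856576

The odd primes p ≤ 15 are [3, 5, 7, 11, 13]. For each, χ(p) = 1 if p ≡ 1 mod 4, χ(p) = −1 if p ≡ 3 mod 4. Taking (1 − χ(p)/p^4)^(-1) = p^4/(p^4 − χ(p)): (1 − (-1)/3^4)^(-1) · (1 − (1)/5^4)^(-1) · (1 − (-1)/7^4)^(-1) · (1 − (-1)/11^4)^(-1) · (1 − (1)/13^4)^(-1) = 12412162137375/12550936856576.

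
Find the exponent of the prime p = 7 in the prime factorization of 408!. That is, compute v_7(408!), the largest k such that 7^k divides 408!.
v_7(408!) = 67

Legendre's formula: v_p(n!) = Σ_{k ≥ 1} ⌊n / p^k⌋. For p = 7, n = 408, the terms are:
  ⌊408/7^1⌋ = ⌊408/7⌋ = 58
  ⌊408/7^2⌋ = ⌊408/49⌋ = 8
  ⌊408/7^3⌋ = ⌊408/343⌋ = 1
(the next term ⌊408/7^4⌋ = 0, terminating the sum). Summing: v_7(408!) = 58 + 8 + 1 = 67.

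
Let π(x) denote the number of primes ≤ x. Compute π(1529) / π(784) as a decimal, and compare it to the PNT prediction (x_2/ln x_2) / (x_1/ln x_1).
π(1529)/π(784) = 241/137 ≈ 1.7591;  PNT prediction ≈ 1.7726.

π(784) = 137 and π(1529) = 241, so π(1529)/π(784) ≈ 1.7591. The PNT-predicted ratio is (1529/ln(1529)) / (784/ln(784)) ≈ 1.7726. The two agree to within a few percent, as expected.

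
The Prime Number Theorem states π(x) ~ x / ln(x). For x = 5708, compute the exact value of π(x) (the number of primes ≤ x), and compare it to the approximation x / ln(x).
π(5708) = 751;  x/ln(x) ≈ 659.91;  relative error ≈ 12.13%.

Directly count primes up to 5708: π(5708) = 751. The PNT approximation gives 5708/ln(5708) ≈ 5708/8.64962 ≈ 659.91. Relative error (π(x) − x/ln(x)) / π(x) ≈ 12.13%; the approximation is known to undercount slightly (Li(x) is a better estimate).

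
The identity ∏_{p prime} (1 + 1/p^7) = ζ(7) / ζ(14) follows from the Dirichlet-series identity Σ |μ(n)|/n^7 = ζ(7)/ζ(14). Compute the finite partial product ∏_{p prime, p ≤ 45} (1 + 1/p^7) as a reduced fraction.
∏ = 520809220089538061022644224225580227698833285987386472597926245148089867161153104280287356125184/516528479137134655019209847872578550121603875954111837055841148542846145248143400719531810009375

The primes p ≤ 45 are [2, 3, 5, 7, 11, 13, 17, 19, 23, 29, 31, 37, 41, 43]. For each, (1 + 1/p^7) = (p^7 + 1)/p^7. Multiplying these fractions over p ∈ [2, 3, 5, 7, 11, 13, 17, 19, 23, 29, 31, 37, 41, 43] gives 520809220089538061022644224225580227698833285987386472597926245148089867161153104280287356125184/516528479137134655019209847872578550121603875954111837055841148542846145248143400719531810009375. (In the limit P → ∞ this tends to ζ(7)/ζ(14).)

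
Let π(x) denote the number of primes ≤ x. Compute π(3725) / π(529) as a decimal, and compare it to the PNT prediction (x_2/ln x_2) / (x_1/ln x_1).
π(3725)/π(529) = 519/99 ≈ 5.2424;  PNT prediction ≈ 5.3701.

π(529) = 99 and π(3725) = 519, so π(3725)/π(529) ≈ 5.2424. The PNT-predicted ratio is (3725/ln(3725)) / (529/ln(529)) ≈ 5.3701. The two agree to within a few percent, as expected.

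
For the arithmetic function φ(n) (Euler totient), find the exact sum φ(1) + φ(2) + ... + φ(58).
Σ_{n ≤ 58} φ(n) = 1028

Compute φ(n) for each 1 ≤ n ≤ 58: φ(1) = 1, φ(2) = 1, φ(3) = 2, φ(4) = 2, φ(5) = 4, φ(6) = 2, φ(7) = 6, φ(8) = 4, φ(9) = 6, φ(10) = 4, φ(11) = 10, φ(12) = 4, φ(13) = 12, φ(14) = 6, φ(15) = 8, φ(16) = 8, φ(17) = 16, φ(18) = 6, φ(19) = 18, φ(20) = 8, φ(21) = 12, φ(22) = 10, φ(23) = 22, φ(24) = 8, φ(25) = 20, φ(26) = 12, φ(27) = 18, φ(28) = 12, φ(29) = 28, φ(30) = 8, φ(31) = 30, φ(32) = 16, φ(33) = 20, φ(34) = 16, φ(35) = 24, φ(36) = 12, φ(37) = 36, φ(38) = 18, φ(39) = 24, φ(40) = 16, φ(41) = 40, φ(42) = 12, φ(43) = 42, φ(44) = 20, φ(45) = 24, φ(46) = 22, φ(47) = 46, φ(48) = 16, φ(49) = 42, φ(50) = 20, φ(51) = 32, φ(52) = 24, φ(53) = 52, φ(54) = 18, φ(55) = 40, φ(56) = 24, φ(57) = 36, φ(58) = 28. Summing all 58 values: 1028. (Average order: Σ_{n ≤ x} φ(n) ~ (3/π²) x². For x = 58, (3/π²)·58² ≈ 1022.53.)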